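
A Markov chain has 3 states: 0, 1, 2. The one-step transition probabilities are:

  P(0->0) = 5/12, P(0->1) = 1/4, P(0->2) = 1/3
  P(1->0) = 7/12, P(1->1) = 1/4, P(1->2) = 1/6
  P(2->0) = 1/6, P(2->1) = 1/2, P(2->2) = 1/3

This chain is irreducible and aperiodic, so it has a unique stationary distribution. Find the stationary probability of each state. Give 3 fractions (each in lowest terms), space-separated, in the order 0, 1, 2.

The stationary distribution satisfies pi = pi * P, i.e.:
  pi_0 = 5/12*pi_0 + 7/12*pi_1 + 1/6*pi_2
  pi_1 = 1/4*pi_0 + 1/4*pi_1 + 1/2*pi_2
  pi_2 = 1/3*pi_0 + 1/6*pi_1 + 1/3*pi_2
with normalization: pi_0 + pi_1 + pi_2 = 1.

Using the first 2 balance equations plus normalization, the linear system A*pi = b is:
  [-7/12, 7/12, 1/6] . pi = 0
  [1/4, -3/4, 1/2] . pi = 0
  [1, 1, 1] . pi = 1

Solving yields:
  pi_0 = 2/5
  pi_1 = 8/25
  pi_2 = 7/25

Verification (pi * P):
  2/5*5/12 + 8/25*7/12 + 7/25*1/6 = 2/5 = pi_0  (ok)
  2/5*1/4 + 8/25*1/4 + 7/25*1/2 = 8/25 = pi_1  (ok)
  2/5*1/3 + 8/25*1/6 + 7/25*1/3 = 7/25 = pi_2  (ok)

Answer: 2/5 8/25 7/25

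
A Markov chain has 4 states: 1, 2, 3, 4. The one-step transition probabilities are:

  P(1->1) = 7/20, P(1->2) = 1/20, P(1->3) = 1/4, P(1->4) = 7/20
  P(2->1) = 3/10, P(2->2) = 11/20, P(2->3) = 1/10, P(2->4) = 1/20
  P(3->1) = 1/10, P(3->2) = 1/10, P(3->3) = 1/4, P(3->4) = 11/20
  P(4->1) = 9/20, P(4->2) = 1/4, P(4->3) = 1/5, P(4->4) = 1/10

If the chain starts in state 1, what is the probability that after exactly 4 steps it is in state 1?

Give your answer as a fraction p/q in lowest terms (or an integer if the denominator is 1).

Computing P^4 by repeated multiplication:
P^1 =
  1: [7/20, 1/20, 1/4, 7/20]
  2: [3/10, 11/20, 1/10, 1/20]
  3: [1/10, 1/10, 1/4, 11/20]
  4: [9/20, 1/4, 1/5, 1/10]
P^2 =
  1: [8/25, 63/400, 9/40, 119/400]
  2: [121/400, 17/50, 33/200, 77/400]
  3: [27/80, 89/400, 83/400, 93/400]
  4: [119/400, 41/200, 83/400, 29/100]
P^3 =
  1: [101/320, 399/2000, 423/2000, 2187/8000]
  2: [311/1000, 1067/4000, 303/1600, 1863/8000]
  3: [1241/4000, 349/1600, 41/200, 2133/8000]
  4: [507/1600, 1767/8000, 819/4000, 103/400]
P^4 =
  1: [25159/80000, 43/200, 1321/6400, 42257/160000]
  2: [50017/160000, 38307/160000, 6347/32000, 39941/160000]
  3: [50321/160000, 17811/80000, 4079/20000, 1657/6400]
  4: [50163/160000, 8887/40000, 32639/160000, 833/3200]

(P^4)[1 -> 1] = 25159/80000

Answer: 25159/80000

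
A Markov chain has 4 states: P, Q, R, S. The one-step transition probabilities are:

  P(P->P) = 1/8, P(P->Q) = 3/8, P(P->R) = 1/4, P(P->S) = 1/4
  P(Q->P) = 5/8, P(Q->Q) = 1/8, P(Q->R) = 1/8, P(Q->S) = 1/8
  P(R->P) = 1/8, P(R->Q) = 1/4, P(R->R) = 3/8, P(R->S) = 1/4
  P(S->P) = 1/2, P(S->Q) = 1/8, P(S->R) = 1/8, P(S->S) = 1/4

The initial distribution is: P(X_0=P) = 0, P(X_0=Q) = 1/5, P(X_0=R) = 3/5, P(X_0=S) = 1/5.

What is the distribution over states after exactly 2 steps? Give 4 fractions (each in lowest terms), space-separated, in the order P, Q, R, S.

Propagating the distribution step by step (d_{t+1} = d_t * P):
d_0 = (P=0, Q=1/5, R=3/5, S=1/5)
  d_1[P] = 0*1/8 + 1/5*5/8 + 3/5*1/8 + 1/5*1/2 = 3/10
  d_1[Q] = 0*3/8 + 1/5*1/8 + 3/5*1/4 + 1/5*1/8 = 1/5
  d_1[R] = 0*1/4 + 1/5*1/8 + 3/5*3/8 + 1/5*1/8 = 11/40
  d_1[S] = 0*1/4 + 1/5*1/8 + 3/5*1/4 + 1/5*1/4 = 9/40
d_1 = (P=3/10, Q=1/5, R=11/40, S=9/40)
  d_2[P] = 3/10*1/8 + 1/5*5/8 + 11/40*1/8 + 9/40*1/2 = 99/320
  d_2[Q] = 3/10*3/8 + 1/5*1/8 + 11/40*1/4 + 9/40*1/8 = 15/64
  d_2[R] = 3/10*1/4 + 1/5*1/8 + 11/40*3/8 + 9/40*1/8 = 37/160
  d_2[S] = 3/10*1/4 + 1/5*1/8 + 11/40*1/4 + 9/40*1/4 = 9/40
d_2 = (P=99/320, Q=15/64, R=37/160, S=9/40)

Answer: 99/320 15/64 37/160 9/40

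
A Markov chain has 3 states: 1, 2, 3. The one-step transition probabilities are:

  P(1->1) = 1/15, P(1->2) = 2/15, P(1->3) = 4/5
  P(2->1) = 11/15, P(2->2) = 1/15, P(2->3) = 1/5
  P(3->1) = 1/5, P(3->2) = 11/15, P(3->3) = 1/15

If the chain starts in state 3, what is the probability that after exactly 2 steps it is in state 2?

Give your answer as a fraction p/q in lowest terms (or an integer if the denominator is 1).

Answer: 28/225

Derivation:
Computing P^2 by repeated multiplication:
P^1 =
  1: [1/15, 2/15, 4/5]
  2: [11/15, 1/15, 1/5]
  3: [1/5, 11/15, 1/15]
P^2 =
  1: [59/225, 136/225, 2/15]
  2: [31/225, 56/225, 46/75]
  3: [127/225, 28/225, 14/45]

(P^2)[3 -> 2] = 28/225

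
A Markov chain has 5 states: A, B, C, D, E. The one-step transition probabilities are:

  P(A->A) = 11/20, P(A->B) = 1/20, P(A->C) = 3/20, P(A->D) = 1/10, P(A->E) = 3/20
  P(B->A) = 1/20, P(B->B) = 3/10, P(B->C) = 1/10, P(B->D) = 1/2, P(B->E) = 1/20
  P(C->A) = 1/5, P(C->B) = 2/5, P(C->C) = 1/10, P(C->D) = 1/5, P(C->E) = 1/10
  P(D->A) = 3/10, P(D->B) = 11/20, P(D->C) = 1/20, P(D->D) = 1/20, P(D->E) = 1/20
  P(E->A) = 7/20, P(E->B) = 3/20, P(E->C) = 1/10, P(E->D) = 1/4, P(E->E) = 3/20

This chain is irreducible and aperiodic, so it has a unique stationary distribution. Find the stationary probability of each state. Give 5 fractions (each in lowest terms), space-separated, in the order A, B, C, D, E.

Answer: 11012/36699 10174/36699 293/2823 8230/36699 1158/12233

Derivation:
The stationary distribution satisfies pi = pi * P, i.e.:
  pi_A = 11/20*pi_A + 1/20*pi_B + 1/5*pi_C + 3/10*pi_D + 7/20*pi_E
  pi_B = 1/20*pi_A + 3/10*pi_B + 2/5*pi_C + 11/20*pi_D + 3/20*pi_E
  pi_C = 3/20*pi_A + 1/10*pi_B + 1/10*pi_C + 1/20*pi_D + 1/10*pi_E
  pi_D = 1/10*pi_A + 1/2*pi_B + 1/5*pi_C + 1/20*pi_D + 1/4*pi_E
  pi_E = 3/20*pi_A + 1/20*pi_B + 1/10*pi_C + 1/20*pi_D + 3/20*pi_E
with normalization: pi_A + pi_B + pi_C + pi_D + pi_E = 1.

Using the first 4 balance equations plus normalization, the linear system A*pi = b is:
  [-9/20, 1/20, 1/5, 3/10, 7/20] . pi = 0
  [1/20, -7/10, 2/5, 11/20, 3/20] . pi = 0
  [3/20, 1/10, -9/10, 1/20, 1/10] . pi = 0
  [1/10, 1/2, 1/5, -19/20, 1/4] . pi = 0
  [1, 1, 1, 1, 1] . pi = 1

Solving yields:
  pi_A = 11012/36699
  pi_B = 10174/36699
  pi_C = 293/2823
  pi_D = 8230/36699
  pi_E = 1158/12233

Verification (pi * P):
  11012/36699*11/20 + 10174/36699*1/20 + 293/2823*1/5 + 8230/36699*3/10 + 1158/12233*7/20 = 11012/36699 = pi_A  (ok)
  11012/36699*1/20 + 10174/36699*3/10 + 293/2823*2/5 + 8230/36699*11/20 + 1158/12233*3/20 = 10174/36699 = pi_B  (ok)
  11012/36699*3/20 + 10174/36699*1/10 + 293/2823*1/10 + 8230/36699*1/20 + 1158/12233*1/10 = 293/2823 = pi_C  (ok)
  11012/36699*1/10 + 10174/36699*1/2 + 293/2823*1/5 + 8230/36699*1/20 + 1158/12233*1/4 = 8230/36699 = pi_D  (ok)
  11012/36699*3/20 + 10174/36699*1/20 + 293/2823*1/10 + 8230/36699*1/20 + 1158/12233*3/20 = 1158/12233 = pi_E  (ok)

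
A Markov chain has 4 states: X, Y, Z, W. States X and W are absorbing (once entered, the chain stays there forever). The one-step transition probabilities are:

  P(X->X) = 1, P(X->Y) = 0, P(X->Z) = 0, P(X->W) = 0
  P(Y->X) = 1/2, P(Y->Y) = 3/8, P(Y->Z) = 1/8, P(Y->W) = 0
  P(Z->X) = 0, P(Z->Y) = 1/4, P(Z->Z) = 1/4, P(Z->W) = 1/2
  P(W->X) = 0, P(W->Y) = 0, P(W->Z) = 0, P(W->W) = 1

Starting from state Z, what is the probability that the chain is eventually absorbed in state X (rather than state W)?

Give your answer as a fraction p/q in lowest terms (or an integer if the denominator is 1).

Answer: 2/7

Derivation:
Let a_i = P(absorbed in X | start in state i).
Boundary conditions: a_X = 1, a_W = 0.
For each transient state i, a_i = sum_j P(i->j) * a_j:
  a_Y = 1/2*a_X + 3/8*a_Y + 1/8*a_Z + 0*a_W
  a_Z = 0*a_X + 1/4*a_Y + 1/4*a_Z + 1/2*a_W

Substituting a_X = 1 and a_W = 0, rearrange to (I - Q) a = r where r[i] = P(i -> X):
  [5/8, -1/8] . (a_Y, a_Z) = 1/2
  [-1/4, 3/4] . (a_Y, a_Z) = 0

Solving yields:
  a_Y = 6/7
  a_Z = 2/7

Starting state is Z, so the absorption probability is a_Z = 2/7.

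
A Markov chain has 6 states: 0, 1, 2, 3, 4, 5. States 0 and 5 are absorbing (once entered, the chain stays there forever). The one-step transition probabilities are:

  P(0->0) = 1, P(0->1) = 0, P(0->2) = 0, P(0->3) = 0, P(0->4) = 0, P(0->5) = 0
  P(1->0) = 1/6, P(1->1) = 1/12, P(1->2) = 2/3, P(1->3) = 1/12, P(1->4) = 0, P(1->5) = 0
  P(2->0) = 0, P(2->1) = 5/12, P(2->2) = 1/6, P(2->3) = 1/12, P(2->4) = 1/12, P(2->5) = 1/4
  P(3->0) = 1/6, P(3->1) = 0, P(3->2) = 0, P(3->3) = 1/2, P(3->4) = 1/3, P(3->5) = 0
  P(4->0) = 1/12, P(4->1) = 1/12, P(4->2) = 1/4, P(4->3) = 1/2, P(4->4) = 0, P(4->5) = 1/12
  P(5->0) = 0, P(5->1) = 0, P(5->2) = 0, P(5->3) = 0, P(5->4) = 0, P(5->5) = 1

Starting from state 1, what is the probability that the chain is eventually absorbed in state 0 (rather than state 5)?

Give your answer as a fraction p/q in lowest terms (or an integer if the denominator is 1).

Answer: 257/475

Derivation:
Let a_i = P(absorbed in 0 | start in state i).
Boundary conditions: a_0 = 1, a_5 = 0.
For each transient state i, a_i = sum_j P(i->j) * a_j:
  a_1 = 1/6*a_0 + 1/12*a_1 + 2/3*a_2 + 1/12*a_3 + 0*a_4 + 0*a_5
  a_2 = 0*a_0 + 5/12*a_1 + 1/6*a_2 + 1/12*a_3 + 1/12*a_4 + 1/4*a_5
  a_3 = 1/6*a_0 + 0*a_1 + 0*a_2 + 1/2*a_3 + 1/3*a_4 + 0*a_5
  a_4 = 1/12*a_0 + 1/12*a_1 + 1/4*a_2 + 1/2*a_3 + 0*a_4 + 1/12*a_5

Substituting a_0 = 1 and a_5 = 0, rearrange to (I - Q) a = r where r[i] = P(i -> 0):
  [11/12, -2/3, -1/12, 0] . (a_1, a_2, a_3, a_4) = 1/6
  [-5/12, 5/6, -1/12, -1/12] . (a_1, a_2, a_3, a_4) = 0
  [0, 0, 1/2, -1/3] . (a_1, a_2, a_3, a_4) = 1/6
  [-1/12, -1/4, -1/2, 1] . (a_1, a_2, a_3, a_4) = 1/12

Solving yields:
  a_1 = 257/475
  a_2 = 574/1425
  a_3 = 1039/1425
  a_4 = 282/475

Starting state is 1, so the absorption probability is a_1 = 257/475.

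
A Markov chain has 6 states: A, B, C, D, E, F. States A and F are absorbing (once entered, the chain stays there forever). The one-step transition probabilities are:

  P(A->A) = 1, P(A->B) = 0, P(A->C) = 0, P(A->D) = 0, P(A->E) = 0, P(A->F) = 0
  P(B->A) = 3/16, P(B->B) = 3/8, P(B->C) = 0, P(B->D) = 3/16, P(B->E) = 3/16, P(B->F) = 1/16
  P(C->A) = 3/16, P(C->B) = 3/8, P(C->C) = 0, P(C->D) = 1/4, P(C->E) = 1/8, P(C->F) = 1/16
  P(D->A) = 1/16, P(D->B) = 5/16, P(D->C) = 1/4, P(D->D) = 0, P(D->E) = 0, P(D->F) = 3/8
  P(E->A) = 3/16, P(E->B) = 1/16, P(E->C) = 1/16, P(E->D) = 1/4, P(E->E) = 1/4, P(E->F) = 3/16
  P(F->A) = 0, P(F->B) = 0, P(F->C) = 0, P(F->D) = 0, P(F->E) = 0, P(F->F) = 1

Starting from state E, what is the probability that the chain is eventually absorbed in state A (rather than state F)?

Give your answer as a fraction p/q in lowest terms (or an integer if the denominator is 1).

Answer: 10277/22106

Derivation:
Let a_i = P(absorbed in A | start in state i).
Boundary conditions: a_A = 1, a_F = 0.
For each transient state i, a_i = sum_j P(i->j) * a_j:
  a_B = 3/16*a_A + 3/8*a_B + 0*a_C + 3/16*a_D + 3/16*a_E + 1/16*a_F
  a_C = 3/16*a_A + 3/8*a_B + 0*a_C + 1/4*a_D + 1/8*a_E + 1/16*a_F
  a_D = 1/16*a_A + 5/16*a_B + 1/4*a_C + 0*a_D + 0*a_E + 3/8*a_F
  a_E = 3/16*a_A + 1/16*a_B + 1/16*a_C + 1/4*a_D + 1/4*a_E + 3/16*a_F

Substituting a_A = 1 and a_F = 0, rearrange to (I - Q) a = r where r[i] = P(i -> A):
  [5/8, 0, -3/16, -3/16] . (a_B, a_C, a_D, a_E) = 3/16
  [-3/8, 1, -1/4, -1/8] . (a_B, a_C, a_D, a_E) = 3/16
  [-5/16, -1/4, 1, 0] . (a_B, a_C, a_D, a_E) = 1/16
  [-1/16, -1/16, -1/4, 3/4] . (a_B, a_C, a_D, a_E) = 3/16

Solving yields:
  a_B = 6087/11053
  a_C = 6022/11053
  a_D = 1171/3158
  a_E = 10277/22106

Starting state is E, so the absorption probability is a_E = 10277/22106.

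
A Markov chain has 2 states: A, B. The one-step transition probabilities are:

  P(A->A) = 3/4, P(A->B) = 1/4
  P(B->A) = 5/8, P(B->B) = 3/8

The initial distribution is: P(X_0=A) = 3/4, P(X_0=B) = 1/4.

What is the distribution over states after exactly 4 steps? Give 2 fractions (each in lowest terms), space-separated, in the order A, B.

Propagating the distribution step by step (d_{t+1} = d_t * P):
d_0 = (A=3/4, B=1/4)
  d_1[A] = 3/4*3/4 + 1/4*5/8 = 23/32
  d_1[B] = 3/4*1/4 + 1/4*3/8 = 9/32
d_1 = (A=23/32, B=9/32)
  d_2[A] = 23/32*3/4 + 9/32*5/8 = 183/256
  d_2[B] = 23/32*1/4 + 9/32*3/8 = 73/256
d_2 = (A=183/256, B=73/256)
  d_3[A] = 183/256*3/4 + 73/256*5/8 = 1463/2048
  d_3[B] = 183/256*1/4 + 73/256*3/8 = 585/2048
d_3 = (A=1463/2048, B=585/2048)
  d_4[A] = 1463/2048*3/4 + 585/2048*5/8 = 11703/16384
  d_4[B] = 1463/2048*1/4 + 585/2048*3/8 = 4681/16384
d_4 = (A=11703/16384, B=4681/16384)

Answer: 11703/16384 4681/16384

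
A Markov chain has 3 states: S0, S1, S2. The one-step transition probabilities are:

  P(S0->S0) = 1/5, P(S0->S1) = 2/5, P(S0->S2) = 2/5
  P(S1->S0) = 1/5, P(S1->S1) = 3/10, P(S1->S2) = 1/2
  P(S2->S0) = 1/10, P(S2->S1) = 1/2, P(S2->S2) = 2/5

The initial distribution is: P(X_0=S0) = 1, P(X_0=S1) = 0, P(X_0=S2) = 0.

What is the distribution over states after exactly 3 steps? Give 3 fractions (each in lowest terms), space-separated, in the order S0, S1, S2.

Propagating the distribution step by step (d_{t+1} = d_t * P):
d_0 = (S0=1, S1=0, S2=0)
  d_1[S0] = 1*1/5 + 0*1/5 + 0*1/10 = 1/5
  d_1[S1] = 1*2/5 + 0*3/10 + 0*1/2 = 2/5
  d_1[S2] = 1*2/5 + 0*1/2 + 0*2/5 = 2/5
d_1 = (S0=1/5, S1=2/5, S2=2/5)
  d_2[S0] = 1/5*1/5 + 2/5*1/5 + 2/5*1/10 = 4/25
  d_2[S1] = 1/5*2/5 + 2/5*3/10 + 2/5*1/2 = 2/5
  d_2[S2] = 1/5*2/5 + 2/5*1/2 + 2/5*2/5 = 11/25
d_2 = (S0=4/25, S1=2/5, S2=11/25)
  d_3[S0] = 4/25*1/5 + 2/5*1/5 + 11/25*1/10 = 39/250
  d_3[S1] = 4/25*2/5 + 2/5*3/10 + 11/25*1/2 = 101/250
  d_3[S2] = 4/25*2/5 + 2/5*1/2 + 11/25*2/5 = 11/25
d_3 = (S0=39/250, S1=101/250, S2=11/25)

Answer: 39/250 101/250 11/25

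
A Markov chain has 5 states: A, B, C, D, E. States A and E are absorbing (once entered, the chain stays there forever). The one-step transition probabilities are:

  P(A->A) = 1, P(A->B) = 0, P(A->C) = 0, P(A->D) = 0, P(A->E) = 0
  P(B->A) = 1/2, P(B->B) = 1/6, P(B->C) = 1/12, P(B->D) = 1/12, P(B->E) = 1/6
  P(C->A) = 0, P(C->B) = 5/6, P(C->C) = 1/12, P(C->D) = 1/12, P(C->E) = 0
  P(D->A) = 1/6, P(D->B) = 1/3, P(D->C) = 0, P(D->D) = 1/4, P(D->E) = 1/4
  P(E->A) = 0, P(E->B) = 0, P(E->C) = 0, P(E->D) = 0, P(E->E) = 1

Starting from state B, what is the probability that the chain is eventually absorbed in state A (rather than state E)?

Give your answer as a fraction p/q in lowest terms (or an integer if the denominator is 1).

Answer: 103/142

Derivation:
Let a_i = P(absorbed in A | start in state i).
Boundary conditions: a_A = 1, a_E = 0.
For each transient state i, a_i = sum_j P(i->j) * a_j:
  a_B = 1/2*a_A + 1/6*a_B + 1/12*a_C + 1/12*a_D + 1/6*a_E
  a_C = 0*a_A + 5/6*a_B + 1/12*a_C + 1/12*a_D + 0*a_E
  a_D = 1/6*a_A + 1/3*a_B + 0*a_C + 1/4*a_D + 1/4*a_E

Substituting a_A = 1 and a_E = 0, rearrange to (I - Q) a = r where r[i] = P(i -> A):
  [5/6, -1/12, -1/12] . (a_B, a_C, a_D) = 1/2
  [-5/6, 11/12, -1/12] . (a_B, a_C, a_D) = 0
  [-1/3, 0, 3/4] . (a_B, a_C, a_D) = 1/6

Solving yields:
  a_B = 103/142
  a_C = 151/213
  a_D = 116/213

Starting state is B, so the absorption probability is a_B = 103/142.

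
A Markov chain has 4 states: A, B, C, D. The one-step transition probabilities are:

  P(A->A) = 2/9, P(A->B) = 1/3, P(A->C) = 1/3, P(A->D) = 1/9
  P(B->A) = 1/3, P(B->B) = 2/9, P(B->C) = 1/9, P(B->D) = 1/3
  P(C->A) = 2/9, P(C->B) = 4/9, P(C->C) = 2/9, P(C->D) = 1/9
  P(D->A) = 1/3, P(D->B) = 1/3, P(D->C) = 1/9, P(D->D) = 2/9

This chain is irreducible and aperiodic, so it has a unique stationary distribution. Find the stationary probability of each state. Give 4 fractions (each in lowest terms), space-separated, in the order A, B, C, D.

Answer: 23/82 131/410 8/41 42/205

Derivation:
The stationary distribution satisfies pi = pi * P, i.e.:
  pi_A = 2/9*pi_A + 1/3*pi_B + 2/9*pi_C + 1/3*pi_D
  pi_B = 1/3*pi_A + 2/9*pi_B + 4/9*pi_C + 1/3*pi_D
  pi_C = 1/3*pi_A + 1/9*pi_B + 2/9*pi_C + 1/9*pi_D
  pi_D = 1/9*pi_A + 1/3*pi_B + 1/9*pi_C + 2/9*pi_D
with normalization: pi_A + pi_B + pi_C + pi_D = 1.

Using the first 3 balance equations plus normalization, the linear system A*pi = b is:
  [-7/9, 1/3, 2/9, 1/3] . pi = 0
  [1/3, -7/9, 4/9, 1/3] . pi = 0
  [1/3, 1/9, -7/9, 1/9] . pi = 0
  [1, 1, 1, 1] . pi = 1

Solving yields:
  pi_A = 23/82
  pi_B = 131/410
  pi_C = 8/41
  pi_D = 42/205

Verification (pi * P):
  23/82*2/9 + 131/410*1/3 + 8/41*2/9 + 42/205*1/3 = 23/82 = pi_A  (ok)
  23/82*1/3 + 131/410*2/9 + 8/41*4/9 + 42/205*1/3 = 131/410 = pi_B  (ok)
  23/82*1/3 + 131/410*1/9 + 8/41*2/9 + 42/205*1/9 = 8/41 = pi_C  (ok)
  23/82*1/9 + 131/410*1/3 + 8/41*1/9 + 42/205*2/9 = 42/205 = pi_D  (ok)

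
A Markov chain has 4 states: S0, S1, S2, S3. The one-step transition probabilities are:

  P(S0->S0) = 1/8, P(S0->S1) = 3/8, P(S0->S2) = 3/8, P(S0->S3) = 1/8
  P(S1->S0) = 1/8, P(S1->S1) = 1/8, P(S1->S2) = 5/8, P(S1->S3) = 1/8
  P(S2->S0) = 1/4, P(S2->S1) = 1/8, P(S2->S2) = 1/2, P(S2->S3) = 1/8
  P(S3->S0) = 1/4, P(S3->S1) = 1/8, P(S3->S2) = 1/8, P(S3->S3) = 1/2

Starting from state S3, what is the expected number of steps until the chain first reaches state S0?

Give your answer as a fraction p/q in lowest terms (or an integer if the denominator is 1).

Let h_i = expected steps to first reach S0 from state i.
Boundary: h_S0 = 0.
First-step equations for the other states:
  h_S1 = 1 + 1/8*h_S0 + 1/8*h_S1 + 5/8*h_S2 + 1/8*h_S3
  h_S2 = 1 + 1/4*h_S0 + 1/8*h_S1 + 1/2*h_S2 + 1/8*h_S3
  h_S3 = 1 + 1/4*h_S0 + 1/8*h_S1 + 1/8*h_S2 + 1/2*h_S3

Substituting h_S0 = 0 and rearranging gives the linear system (I - Q) h = 1:
  [7/8, -5/8, -1/8] . (h_S1, h_S2, h_S3) = 1
  [-1/8, 1/2, -1/8] . (h_S1, h_S2, h_S3) = 1
  [-1/8, -1/8, 1/2] . (h_S1, h_S2, h_S3) = 1

Solving yields:
  h_S1 = 24/5
  h_S2 = 64/15
  h_S3 = 64/15

Starting state is S3, so the expected hitting time is h_S3 = 64/15.

Answer: 64/15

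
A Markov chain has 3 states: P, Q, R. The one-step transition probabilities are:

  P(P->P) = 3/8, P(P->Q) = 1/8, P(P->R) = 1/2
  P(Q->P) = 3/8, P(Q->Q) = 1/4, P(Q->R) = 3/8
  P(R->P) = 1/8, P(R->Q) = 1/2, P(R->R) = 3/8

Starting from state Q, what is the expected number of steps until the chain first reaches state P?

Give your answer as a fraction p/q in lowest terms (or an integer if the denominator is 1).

Let h_i = expected steps to first reach P from state i.
Boundary: h_P = 0.
First-step equations for the other states:
  h_Q = 1 + 3/8*h_P + 1/4*h_Q + 3/8*h_R
  h_R = 1 + 1/8*h_P + 1/2*h_Q + 3/8*h_R

Substituting h_P = 0 and rearranging gives the linear system (I - Q) h = 1:
  [3/4, -3/8] . (h_Q, h_R) = 1
  [-1/2, 5/8] . (h_Q, h_R) = 1

Solving yields:
  h_Q = 32/9
  h_R = 40/9

Starting state is Q, so the expected hitting time is h_Q = 32/9.

Answer: 32/9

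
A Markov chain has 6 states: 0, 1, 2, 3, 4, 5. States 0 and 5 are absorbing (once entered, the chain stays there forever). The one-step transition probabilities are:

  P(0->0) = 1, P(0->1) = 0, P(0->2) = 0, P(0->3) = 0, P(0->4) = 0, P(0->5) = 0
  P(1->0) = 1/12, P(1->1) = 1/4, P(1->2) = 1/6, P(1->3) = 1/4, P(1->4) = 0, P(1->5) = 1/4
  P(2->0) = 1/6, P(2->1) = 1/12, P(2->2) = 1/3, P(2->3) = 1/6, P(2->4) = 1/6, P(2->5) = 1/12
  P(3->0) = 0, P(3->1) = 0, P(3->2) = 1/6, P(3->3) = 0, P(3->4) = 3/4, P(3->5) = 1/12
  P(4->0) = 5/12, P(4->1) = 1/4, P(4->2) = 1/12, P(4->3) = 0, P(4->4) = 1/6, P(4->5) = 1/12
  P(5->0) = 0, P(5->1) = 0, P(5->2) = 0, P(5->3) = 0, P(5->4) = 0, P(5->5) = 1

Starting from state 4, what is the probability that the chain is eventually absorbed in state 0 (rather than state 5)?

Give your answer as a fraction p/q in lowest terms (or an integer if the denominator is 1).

Answer: 1558/2213

Derivation:
Let a_i = P(absorbed in 0 | start in state i).
Boundary conditions: a_0 = 1, a_5 = 0.
For each transient state i, a_i = sum_j P(i->j) * a_j:
  a_1 = 1/12*a_0 + 1/4*a_1 + 1/6*a_2 + 1/4*a_3 + 0*a_4 + 1/4*a_5
  a_2 = 1/6*a_0 + 1/12*a_1 + 1/3*a_2 + 1/6*a_3 + 1/6*a_4 + 1/12*a_5
  a_3 = 0*a_0 + 0*a_1 + 1/6*a_2 + 0*a_3 + 3/4*a_4 + 1/12*a_5
  a_4 = 5/12*a_0 + 1/4*a_1 + 1/12*a_2 + 0*a_3 + 1/6*a_4 + 1/12*a_5

Substituting a_0 = 1 and a_5 = 0, rearrange to (I - Q) a = r where r[i] = P(i -> 0):
  [3/4, -1/6, -1/4, 0] . (a_1, a_2, a_3, a_4) = 1/12
  [-1/12, 2/3, -1/6, -1/6] . (a_1, a_2, a_3, a_4) = 1/6
  [0, -1/6, 1, -3/4] . (a_1, a_2, a_3, a_4) = 0
  [-1/4, -1/12, 0, 5/6] . (a_1, a_2, a_3, a_4) = 5/12

Solving yields:
  a_1 = 3092/6639
  a_2 = 1423/2213
  a_3 = 4217/6639
  a_4 = 1558/2213

Starting state is 4, so the absorption probability is a_4 = 1558/2213.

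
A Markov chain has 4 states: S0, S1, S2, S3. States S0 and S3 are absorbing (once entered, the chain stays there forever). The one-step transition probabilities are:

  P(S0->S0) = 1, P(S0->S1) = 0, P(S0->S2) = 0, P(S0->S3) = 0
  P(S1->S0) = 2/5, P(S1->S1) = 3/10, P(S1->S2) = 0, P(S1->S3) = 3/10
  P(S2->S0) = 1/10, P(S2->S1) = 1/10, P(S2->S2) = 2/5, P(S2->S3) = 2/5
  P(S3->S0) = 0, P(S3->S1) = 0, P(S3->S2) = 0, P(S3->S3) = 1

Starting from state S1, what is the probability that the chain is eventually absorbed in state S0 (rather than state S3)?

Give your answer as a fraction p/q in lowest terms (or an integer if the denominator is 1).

Let a_i = P(absorbed in S0 | start in state i).
Boundary conditions: a_S0 = 1, a_S3 = 0.
For each transient state i, a_i = sum_j P(i->j) * a_j:
  a_S1 = 2/5*a_S0 + 3/10*a_S1 + 0*a_S2 + 3/10*a_S3
  a_S2 = 1/10*a_S0 + 1/10*a_S1 + 2/5*a_S2 + 2/5*a_S3

Substituting a_S0 = 1 and a_S3 = 0, rearrange to (I - Q) a = r where r[i] = P(i -> S0):
  [7/10, 0] . (a_S1, a_S2) = 2/5
  [-1/10, 3/5] . (a_S1, a_S2) = 1/10

Solving yields:
  a_S1 = 4/7
  a_S2 = 11/42

Starting state is S1, so the absorption probability is a_S1 = 4/7.

Answer: 4/7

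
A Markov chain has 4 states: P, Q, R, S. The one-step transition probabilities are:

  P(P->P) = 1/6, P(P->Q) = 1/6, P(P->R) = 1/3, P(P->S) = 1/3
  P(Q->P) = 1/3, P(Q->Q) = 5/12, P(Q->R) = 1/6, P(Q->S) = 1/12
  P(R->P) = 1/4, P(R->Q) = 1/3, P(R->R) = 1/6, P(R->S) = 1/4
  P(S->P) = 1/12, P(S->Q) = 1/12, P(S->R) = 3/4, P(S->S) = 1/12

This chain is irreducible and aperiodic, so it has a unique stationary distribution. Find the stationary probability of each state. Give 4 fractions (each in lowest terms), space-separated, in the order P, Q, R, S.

Answer: 441/1985 538/1985 626/1985 76/397

Derivation:
The stationary distribution satisfies pi = pi * P, i.e.:
  pi_P = 1/6*pi_P + 1/3*pi_Q + 1/4*pi_R + 1/12*pi_S
  pi_Q = 1/6*pi_P + 5/12*pi_Q + 1/3*pi_R + 1/12*pi_S
  pi_R = 1/3*pi_P + 1/6*pi_Q + 1/6*pi_R + 3/4*pi_S
  pi_S = 1/3*pi_P + 1/12*pi_Q + 1/4*pi_R + 1/12*pi_S
with normalization: pi_P + pi_Q + pi_R + pi_S = 1.

Using the first 3 balance equations plus normalization, the linear system A*pi = b is:
  [-5/6, 1/3, 1/4, 1/12] . pi = 0
  [1/6, -7/12, 1/3, 1/12] . pi = 0
  [1/3, 1/6, -5/6, 3/4] . pi = 0
  [1, 1, 1, 1] . pi = 1

Solving yields:
  pi_P = 441/1985
  pi_Q = 538/1985
  pi_R = 626/1985
  pi_S = 76/397

Verification (pi * P):
  441/1985*1/6 + 538/1985*1/3 + 626/1985*1/4 + 76/397*1/12 = 441/1985 = pi_P  (ok)
  441/1985*1/6 + 538/1985*5/12 + 626/1985*1/3 + 76/397*1/12 = 538/1985 = pi_Q  (ok)
  441/1985*1/3 + 538/1985*1/6 + 626/1985*1/6 + 76/397*3/4 = 626/1985 = pi_R  (ok)
  441/1985*1/3 + 538/1985*1/12 + 626/1985*1/4 + 76/397*1/12 = 76/397 = pi_S  (ok)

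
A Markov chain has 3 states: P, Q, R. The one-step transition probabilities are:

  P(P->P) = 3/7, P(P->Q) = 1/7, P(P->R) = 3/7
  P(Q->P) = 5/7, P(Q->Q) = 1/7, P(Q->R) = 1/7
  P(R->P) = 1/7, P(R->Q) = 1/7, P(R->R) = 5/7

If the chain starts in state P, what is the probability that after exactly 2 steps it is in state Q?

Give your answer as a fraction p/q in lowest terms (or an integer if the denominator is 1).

Computing P^2 by repeated multiplication:
P^1 =
  P: [3/7, 1/7, 3/7]
  Q: [5/7, 1/7, 1/7]
  R: [1/7, 1/7, 5/7]
P^2 =
  P: [17/49, 1/7, 25/49]
  Q: [3/7, 1/7, 3/7]
  R: [13/49, 1/7, 29/49]

(P^2)[P -> Q] = 1/7

Answer: 1/7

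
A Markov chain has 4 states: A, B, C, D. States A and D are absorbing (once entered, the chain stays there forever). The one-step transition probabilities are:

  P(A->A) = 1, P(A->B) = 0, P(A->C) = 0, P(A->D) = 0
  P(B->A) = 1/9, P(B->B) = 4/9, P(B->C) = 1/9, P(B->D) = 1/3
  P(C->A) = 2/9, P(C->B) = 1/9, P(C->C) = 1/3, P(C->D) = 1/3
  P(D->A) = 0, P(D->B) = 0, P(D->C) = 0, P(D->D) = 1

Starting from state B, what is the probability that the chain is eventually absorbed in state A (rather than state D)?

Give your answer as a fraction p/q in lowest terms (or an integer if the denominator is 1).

Let a_i = P(absorbed in A | start in state i).
Boundary conditions: a_A = 1, a_D = 0.
For each transient state i, a_i = sum_j P(i->j) * a_j:
  a_B = 1/9*a_A + 4/9*a_B + 1/9*a_C + 1/3*a_D
  a_C = 2/9*a_A + 1/9*a_B + 1/3*a_C + 1/3*a_D

Substituting a_A = 1 and a_D = 0, rearrange to (I - Q) a = r where r[i] = P(i -> A):
  [5/9, -1/9] . (a_B, a_C) = 1/9
  [-1/9, 2/3] . (a_B, a_C) = 2/9

Solving yields:
  a_B = 8/29
  a_C = 11/29

Starting state is B, so the absorption probability is a_B = 8/29.

Answer: 8/29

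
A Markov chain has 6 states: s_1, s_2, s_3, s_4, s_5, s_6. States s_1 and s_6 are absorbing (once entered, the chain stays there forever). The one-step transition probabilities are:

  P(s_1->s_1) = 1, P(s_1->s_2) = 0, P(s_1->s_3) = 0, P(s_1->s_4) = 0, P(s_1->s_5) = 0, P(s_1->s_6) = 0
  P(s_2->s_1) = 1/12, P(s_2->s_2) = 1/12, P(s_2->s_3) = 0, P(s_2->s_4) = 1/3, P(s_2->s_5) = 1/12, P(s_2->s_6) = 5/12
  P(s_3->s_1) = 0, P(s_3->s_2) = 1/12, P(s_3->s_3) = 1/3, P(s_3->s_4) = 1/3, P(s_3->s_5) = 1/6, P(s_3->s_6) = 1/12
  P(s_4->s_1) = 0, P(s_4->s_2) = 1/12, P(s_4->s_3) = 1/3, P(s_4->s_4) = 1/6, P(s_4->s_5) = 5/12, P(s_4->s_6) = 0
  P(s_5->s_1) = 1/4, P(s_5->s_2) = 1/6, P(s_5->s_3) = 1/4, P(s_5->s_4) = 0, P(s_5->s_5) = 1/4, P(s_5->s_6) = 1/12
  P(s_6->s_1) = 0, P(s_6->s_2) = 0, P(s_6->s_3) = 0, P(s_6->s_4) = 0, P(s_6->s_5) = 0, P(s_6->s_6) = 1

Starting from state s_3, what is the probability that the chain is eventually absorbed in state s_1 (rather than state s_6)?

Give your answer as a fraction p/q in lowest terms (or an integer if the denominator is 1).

Answer: 802/1997

Derivation:
Let a_i = P(absorbed in s_1 | start in state i).
Boundary conditions: a_s_1 = 1, a_s_6 = 0.
For each transient state i, a_i = sum_j P(i->j) * a_j:
  a_s_2 = 1/12*a_s_1 + 1/12*a_s_2 + 0*a_s_3 + 1/3*a_s_4 + 1/12*a_s_5 + 5/12*a_s_6
  a_s_3 = 0*a_s_1 + 1/12*a_s_2 + 1/3*a_s_3 + 1/3*a_s_4 + 1/6*a_s_5 + 1/12*a_s_6
  a_s_4 = 0*a_s_1 + 1/12*a_s_2 + 1/3*a_s_3 + 1/6*a_s_4 + 5/12*a_s_5 + 0*a_s_6
  a_s_5 = 1/4*a_s_1 + 1/6*a_s_2 + 1/4*a_s_3 + 0*a_s_4 + 1/4*a_s_5 + 1/12*a_s_6

Substituting a_s_1 = 1 and a_s_6 = 0, rearrange to (I - Q) a = r where r[i] = P(i -> s_1):
  [11/12, 0, -1/3, -1/12] . (a_s_2, a_s_3, a_s_4, a_s_5) = 1/12
  [-1/12, 2/3, -1/3, -1/6] . (a_s_2, a_s_3, a_s_4, a_s_5) = 0
  [-1/12, -1/3, 5/6, -5/12] . (a_s_2, a_s_3, a_s_4, a_s_5) = 0
  [-1/6, -1/4, 0, 3/4] . (a_s_2, a_s_3, a_s_4, a_s_5) = 1/4

Solving yields:
  a_s_2 = 612/1997
  a_s_3 = 802/1997
  a_s_4 = 1833/3994
  a_s_5 = 1069/1997

Starting state is s_3, so the absorption probability is a_s_3 = 802/1997.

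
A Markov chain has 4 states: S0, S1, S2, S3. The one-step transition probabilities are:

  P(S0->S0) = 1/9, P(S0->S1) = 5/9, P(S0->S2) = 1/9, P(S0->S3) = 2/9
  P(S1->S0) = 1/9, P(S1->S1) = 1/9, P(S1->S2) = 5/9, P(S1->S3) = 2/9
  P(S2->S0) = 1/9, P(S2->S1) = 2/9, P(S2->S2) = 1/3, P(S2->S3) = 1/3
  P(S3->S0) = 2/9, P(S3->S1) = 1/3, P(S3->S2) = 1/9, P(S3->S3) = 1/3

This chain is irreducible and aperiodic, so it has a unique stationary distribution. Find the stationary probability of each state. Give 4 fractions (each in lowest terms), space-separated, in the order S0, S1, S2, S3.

The stationary distribution satisfies pi = pi * P, i.e.:
  pi_S0 = 1/9*pi_S0 + 1/9*pi_S1 + 1/9*pi_S2 + 2/9*pi_S3
  pi_S1 = 5/9*pi_S0 + 1/9*pi_S1 + 2/9*pi_S2 + 1/3*pi_S3
  pi_S2 = 1/9*pi_S0 + 5/9*pi_S1 + 1/3*pi_S2 + 1/9*pi_S3
  pi_S3 = 2/9*pi_S0 + 2/9*pi_S1 + 1/3*pi_S2 + 1/3*pi_S3
with normalization: pi_S0 + pi_S1 + pi_S2 + pi_S3 = 1.

Using the first 3 balance equations plus normalization, the linear system A*pi = b is:
  [-8/9, 1/9, 1/9, 2/9] . pi = 0
  [5/9, -8/9, 2/9, 1/3] . pi = 0
  [1/9, 5/9, -2/3, 1/9] . pi = 0
  [1, 1, 1, 1] . pi = 1

Solving yields:
  pi_S0 = 119/832
  pi_S1 = 113/416
  pi_S2 = 31/104
  pi_S3 = 239/832

Verification (pi * P):
  119/832*1/9 + 113/416*1/9 + 31/104*1/9 + 239/832*2/9 = 119/832 = pi_S0  (ok)
  119/832*5/9 + 113/416*1/9 + 31/104*2/9 + 239/832*1/3 = 113/416 = pi_S1  (ok)
  119/832*1/9 + 113/416*5/9 + 31/104*1/3 + 239/832*1/9 = 31/104 = pi_S2  (ok)
  119/832*2/9 + 113/416*2/9 + 31/104*1/3 + 239/832*1/3 = 239/832 = pi_S3  (ok)

Answer: 119/832 113/416 31/104 239/832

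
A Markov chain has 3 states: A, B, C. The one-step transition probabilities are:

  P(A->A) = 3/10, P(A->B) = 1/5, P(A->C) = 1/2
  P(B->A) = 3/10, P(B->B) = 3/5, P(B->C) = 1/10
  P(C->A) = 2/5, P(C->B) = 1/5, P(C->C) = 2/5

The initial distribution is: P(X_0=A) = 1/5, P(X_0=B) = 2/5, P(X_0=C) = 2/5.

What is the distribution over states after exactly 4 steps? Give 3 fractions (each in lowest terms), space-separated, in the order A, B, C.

Propagating the distribution step by step (d_{t+1} = d_t * P):
d_0 = (A=1/5, B=2/5, C=2/5)
  d_1[A] = 1/5*3/10 + 2/5*3/10 + 2/5*2/5 = 17/50
  d_1[B] = 1/5*1/5 + 2/5*3/5 + 2/5*1/5 = 9/25
  d_1[C] = 1/5*1/2 + 2/5*1/10 + 2/5*2/5 = 3/10
d_1 = (A=17/50, B=9/25, C=3/10)
  d_2[A] = 17/50*3/10 + 9/25*3/10 + 3/10*2/5 = 33/100
  d_2[B] = 17/50*1/5 + 9/25*3/5 + 3/10*1/5 = 43/125
  d_2[C] = 17/50*1/2 + 9/25*1/10 + 3/10*2/5 = 163/500
d_2 = (A=33/100, B=43/125, C=163/500)
  d_3[A] = 33/100*3/10 + 43/125*3/10 + 163/500*2/5 = 1663/5000
  d_3[B] = 33/100*1/5 + 43/125*3/5 + 163/500*1/5 = 211/625
  d_3[C] = 33/100*1/2 + 43/125*1/10 + 163/500*2/5 = 1649/5000
d_3 = (A=1663/5000, B=211/625, C=1649/5000)
  d_4[A] = 1663/5000*3/10 + 211/625*3/10 + 1649/5000*2/5 = 16649/50000
  d_4[B] = 1663/5000*1/5 + 211/625*3/5 + 1649/5000*1/5 = 1047/3125
  d_4[C] = 1663/5000*1/2 + 211/625*1/10 + 1649/5000*2/5 = 16599/50000
d_4 = (A=16649/50000, B=1047/3125, C=16599/50000)

Answer: 16649/50000 1047/3125 16599/50000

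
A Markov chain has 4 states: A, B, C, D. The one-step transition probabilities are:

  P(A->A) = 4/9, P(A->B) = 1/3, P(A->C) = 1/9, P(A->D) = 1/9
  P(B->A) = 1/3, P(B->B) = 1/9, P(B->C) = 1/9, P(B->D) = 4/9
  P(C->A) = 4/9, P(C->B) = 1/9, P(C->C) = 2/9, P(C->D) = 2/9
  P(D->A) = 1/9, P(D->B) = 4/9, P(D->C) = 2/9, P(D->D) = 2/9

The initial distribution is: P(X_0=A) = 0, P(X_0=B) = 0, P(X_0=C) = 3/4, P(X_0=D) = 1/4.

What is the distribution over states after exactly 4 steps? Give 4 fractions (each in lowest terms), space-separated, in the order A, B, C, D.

Propagating the distribution step by step (d_{t+1} = d_t * P):
d_0 = (A=0, B=0, C=3/4, D=1/4)
  d_1[A] = 0*4/9 + 0*1/3 + 3/4*4/9 + 1/4*1/9 = 13/36
  d_1[B] = 0*1/3 + 0*1/9 + 3/4*1/9 + 1/4*4/9 = 7/36
  d_1[C] = 0*1/9 + 0*1/9 + 3/4*2/9 + 1/4*2/9 = 2/9
  d_1[D] = 0*1/9 + 0*4/9 + 3/4*2/9 + 1/4*2/9 = 2/9
d_1 = (A=13/36, B=7/36, C=2/9, D=2/9)
  d_2[A] = 13/36*4/9 + 7/36*1/3 + 2/9*4/9 + 2/9*1/9 = 113/324
  d_2[B] = 13/36*1/3 + 7/36*1/9 + 2/9*1/9 + 2/9*4/9 = 43/162
  d_2[C] = 13/36*1/9 + 7/36*1/9 + 2/9*2/9 + 2/9*2/9 = 13/81
  d_2[D] = 13/36*1/9 + 7/36*4/9 + 2/9*2/9 + 2/9*2/9 = 73/324
d_2 = (A=113/324, B=43/162, C=13/81, D=73/324)
  d_3[A] = 113/324*4/9 + 43/162*1/3 + 13/81*4/9 + 73/324*1/9 = 991/2916
  d_3[B] = 113/324*1/3 + 43/162*1/9 + 13/81*1/9 + 73/324*4/9 = 769/2916
  d_3[C] = 113/324*1/9 + 43/162*1/9 + 13/81*2/9 + 73/324*2/9 = 449/2916
  d_3[D] = 113/324*1/9 + 43/162*4/9 + 13/81*2/9 + 73/324*2/9 = 707/2916
d_3 = (A=991/2916, B=769/2916, C=449/2916, D=707/2916)
  d_4[A] = 991/2916*4/9 + 769/2916*1/3 + 449/2916*4/9 + 707/2916*1/9 = 4387/13122
  d_4[B] = 991/2916*1/3 + 769/2916*1/9 + 449/2916*1/9 + 707/2916*4/9 = 7019/26244
  d_4[C] = 991/2916*1/9 + 769/2916*1/9 + 449/2916*2/9 + 707/2916*2/9 = 1018/6561
  d_4[D] = 991/2916*1/9 + 769/2916*4/9 + 449/2916*2/9 + 707/2916*2/9 = 6379/26244
d_4 = (A=4387/13122, B=7019/26244, C=1018/6561, D=6379/26244)

Answer: 4387/13122 7019/26244 1018/6561 6379/26244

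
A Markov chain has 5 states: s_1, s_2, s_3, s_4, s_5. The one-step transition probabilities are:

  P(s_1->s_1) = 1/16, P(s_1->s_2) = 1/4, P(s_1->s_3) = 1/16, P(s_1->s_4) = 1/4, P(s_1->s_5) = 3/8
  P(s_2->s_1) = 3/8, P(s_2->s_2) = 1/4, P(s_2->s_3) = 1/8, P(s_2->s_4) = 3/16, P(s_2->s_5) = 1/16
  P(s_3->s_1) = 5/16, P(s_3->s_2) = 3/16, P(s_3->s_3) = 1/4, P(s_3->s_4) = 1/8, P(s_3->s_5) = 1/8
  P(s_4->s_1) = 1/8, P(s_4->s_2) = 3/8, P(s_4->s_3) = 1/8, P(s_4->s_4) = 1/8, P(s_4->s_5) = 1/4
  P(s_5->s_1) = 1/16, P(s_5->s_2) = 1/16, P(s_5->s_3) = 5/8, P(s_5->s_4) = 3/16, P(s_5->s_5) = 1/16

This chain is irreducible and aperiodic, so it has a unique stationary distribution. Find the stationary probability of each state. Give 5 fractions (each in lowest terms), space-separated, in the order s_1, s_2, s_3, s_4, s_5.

The stationary distribution satisfies pi = pi * P, i.e.:
  pi_s_1 = 1/16*pi_s_1 + 3/8*pi_s_2 + 5/16*pi_s_3 + 1/8*pi_s_4 + 1/16*pi_s_5
  pi_s_2 = 1/4*pi_s_1 + 1/4*pi_s_2 + 3/16*pi_s_3 + 3/8*pi_s_4 + 1/16*pi_s_5
  pi_s_3 = 1/16*pi_s_1 + 1/8*pi_s_2 + 1/4*pi_s_3 + 1/8*pi_s_4 + 5/8*pi_s_5
  pi_s_4 = 1/4*pi_s_1 + 3/16*pi_s_2 + 1/8*pi_s_3 + 1/8*pi_s_4 + 3/16*pi_s_5
  pi_s_5 = 3/8*pi_s_1 + 1/16*pi_s_2 + 1/8*pi_s_3 + 1/4*pi_s_4 + 1/16*pi_s_5
with normalization: pi_s_1 + pi_s_2 + pi_s_3 + pi_s_4 + pi_s_5 = 1.

Using the first 4 balance equations plus normalization, the linear system A*pi = b is:
  [-15/16, 3/8, 5/16, 1/8, 1/16] . pi = 0
  [1/4, -3/4, 3/16, 3/8, 1/16] . pi = 0
  [1/16, 1/8, -3/4, 1/8, 5/8] . pi = 0
  [1/4, 3/16, 1/8, -7/8, 3/16] . pi = 0
  [1, 1, 1, 1, 1] . pi = 1

Solving yields:
  pi_s_1 = 8516/42453
  pi_s_2 = 9569/42453
  pi_s_3 = 3211/14151
  pi_s_4 = 7426/42453
  pi_s_5 = 7309/42453

Verification (pi * P):
  8516/42453*1/16 + 9569/42453*3/8 + 3211/14151*5/16 + 7426/42453*1/8 + 7309/42453*1/16 = 8516/42453 = pi_s_1  (ok)
  8516/42453*1/4 + 9569/42453*1/4 + 3211/14151*3/16 + 7426/42453*3/8 + 7309/42453*1/16 = 9569/42453 = pi_s_2  (ok)
  8516/42453*1/16 + 9569/42453*1/8 + 3211/14151*1/4 + 7426/42453*1/8 + 7309/42453*5/8 = 3211/14151 = pi_s_3  (ok)
  8516/42453*1/4 + 9569/42453*3/16 + 3211/14151*1/8 + 7426/42453*1/8 + 7309/42453*3/16 = 7426/42453 = pi_s_4  (ok)
  8516/42453*3/8 + 9569/42453*1/16 + 3211/14151*1/8 + 7426/42453*1/4 + 7309/42453*1/16 = 7309/42453 = pi_s_5  (ok)

Answer: 8516/42453 9569/42453 3211/14151 7426/42453 7309/42453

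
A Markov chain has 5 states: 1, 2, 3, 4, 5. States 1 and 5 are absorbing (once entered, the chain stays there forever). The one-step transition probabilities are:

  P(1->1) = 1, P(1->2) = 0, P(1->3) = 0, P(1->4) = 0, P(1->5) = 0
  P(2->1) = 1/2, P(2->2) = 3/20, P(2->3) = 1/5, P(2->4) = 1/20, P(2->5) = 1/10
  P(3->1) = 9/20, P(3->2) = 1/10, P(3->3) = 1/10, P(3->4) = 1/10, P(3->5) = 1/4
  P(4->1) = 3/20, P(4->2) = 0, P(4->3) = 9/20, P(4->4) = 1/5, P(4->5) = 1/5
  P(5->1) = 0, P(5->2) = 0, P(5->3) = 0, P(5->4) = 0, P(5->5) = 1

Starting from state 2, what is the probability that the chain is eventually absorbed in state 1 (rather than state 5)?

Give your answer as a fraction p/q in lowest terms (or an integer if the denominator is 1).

Answer: 3435/4444

Derivation:
Let a_i = P(absorbed in 1 | start in state i).
Boundary conditions: a_1 = 1, a_5 = 0.
For each transient state i, a_i = sum_j P(i->j) * a_j:
  a_2 = 1/2*a_1 + 3/20*a_2 + 1/5*a_3 + 1/20*a_4 + 1/10*a_5
  a_3 = 9/20*a_1 + 1/10*a_2 + 1/10*a_3 + 1/10*a_4 + 1/4*a_5
  a_4 = 3/20*a_1 + 0*a_2 + 9/20*a_3 + 1/5*a_4 + 1/5*a_5

Substituting a_1 = 1 and a_5 = 0, rearrange to (I - Q) a = r where r[i] = P(i -> 1):
  [17/20, -1/5, -1/20] . (a_2, a_3, a_4) = 1/2
  [-1/10, 9/10, -1/10] . (a_2, a_3, a_4) = 9/20
  [0, -9/20, 4/5] . (a_2, a_3, a_4) = 3/20

Solving yields:
  a_2 = 3435/4444
  a_3 = 719/1111
  a_4 = 2451/4444

Starting state is 2, so the absorption probability is a_2 = 3435/4444.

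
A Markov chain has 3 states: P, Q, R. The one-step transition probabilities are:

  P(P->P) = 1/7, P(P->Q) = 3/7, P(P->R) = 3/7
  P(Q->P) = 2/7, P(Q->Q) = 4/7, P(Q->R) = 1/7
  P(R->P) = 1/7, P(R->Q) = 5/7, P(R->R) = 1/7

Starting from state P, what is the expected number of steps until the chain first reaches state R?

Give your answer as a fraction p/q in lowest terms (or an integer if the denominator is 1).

Answer: 7/2

Derivation:
Let h_i = expected steps to first reach R from state i.
Boundary: h_R = 0.
First-step equations for the other states:
  h_P = 1 + 1/7*h_P + 3/7*h_Q + 3/7*h_R
  h_Q = 1 + 2/7*h_P + 4/7*h_Q + 1/7*h_R

Substituting h_R = 0 and rearranging gives the linear system (I - Q) h = 1:
  [6/7, -3/7] . (h_P, h_Q) = 1
  [-2/7, 3/7] . (h_P, h_Q) = 1

Solving yields:
  h_P = 7/2
  h_Q = 14/3

Starting state is P, so the expected hitting time is h_P = 7/2.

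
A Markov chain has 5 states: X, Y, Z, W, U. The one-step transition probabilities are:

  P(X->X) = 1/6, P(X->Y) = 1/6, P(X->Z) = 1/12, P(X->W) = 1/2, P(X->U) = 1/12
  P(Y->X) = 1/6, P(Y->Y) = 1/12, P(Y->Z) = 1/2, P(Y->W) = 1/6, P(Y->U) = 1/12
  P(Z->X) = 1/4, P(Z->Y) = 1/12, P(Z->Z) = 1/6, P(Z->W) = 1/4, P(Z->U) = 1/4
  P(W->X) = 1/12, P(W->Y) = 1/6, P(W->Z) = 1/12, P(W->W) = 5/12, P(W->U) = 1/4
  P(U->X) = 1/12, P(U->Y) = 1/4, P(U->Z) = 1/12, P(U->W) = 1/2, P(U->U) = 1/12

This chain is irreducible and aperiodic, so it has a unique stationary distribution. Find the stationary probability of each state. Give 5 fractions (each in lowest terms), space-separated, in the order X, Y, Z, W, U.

The stationary distribution satisfies pi = pi * P, i.e.:
  pi_X = 1/6*pi_X + 1/6*pi_Y + 1/4*pi_Z + 1/12*pi_W + 1/12*pi_U
  pi_Y = 1/6*pi_X + 1/12*pi_Y + 1/12*pi_Z + 1/6*pi_W + 1/4*pi_U
  pi_Z = 1/12*pi_X + 1/2*pi_Y + 1/6*pi_Z + 1/12*pi_W + 1/12*pi_U
  pi_W = 1/2*pi_X + 1/6*pi_Y + 1/4*pi_Z + 5/12*pi_W + 1/2*pi_U
  pi_U = 1/12*pi_X + 1/12*pi_Y + 1/4*pi_Z + 1/4*pi_W + 1/12*pi_U
with normalization: pi_X + pi_Y + pi_Z + pi_W + pi_U = 1.

Using the first 4 balance equations plus normalization, the linear system A*pi = b is:
  [-5/6, 1/6, 1/4, 1/12, 1/12] . pi = 0
  [1/6, -11/12, 1/12, 1/6, 1/4] . pi = 0
  [1/12, 1/2, -5/6, 1/12, 1/12] . pi = 0
  [1/2, 1/6, 1/4, -7/12, 1/2] . pi = 0
  [1, 1, 1, 1, 1] . pi = 1

Solving yields:
  pi_X = 1033/7692
  pi_Y = 3571/23076
  pi_Z = 3721/23076
  pi_W = 8693/23076
  pi_U = 998/5769

Verification (pi * P):
  1033/7692*1/6 + 3571/23076*1/6 + 3721/23076*1/4 + 8693/23076*1/12 + 998/5769*1/12 = 1033/7692 = pi_X  (ok)
  1033/7692*1/6 + 3571/23076*1/12 + 3721/23076*1/12 + 8693/23076*1/6 + 998/5769*1/4 = 3571/23076 = pi_Y  (ok)
  1033/7692*1/12 + 3571/23076*1/2 + 3721/23076*1/6 + 8693/23076*1/12 + 998/5769*1/12 = 3721/23076 = pi_Z  (ok)
  1033/7692*1/2 + 3571/23076*1/6 + 3721/23076*1/4 + 8693/23076*5/12 + 998/5769*1/2 = 8693/23076 = pi_W  (ok)
  1033/7692*1/12 + 3571/23076*1/12 + 3721/23076*1/4 + 8693/23076*1/4 + 998/5769*1/12 = 998/5769 = pi_U  (ok)

Answer: 1033/7692 3571/23076 3721/23076 8693/23076 998/5769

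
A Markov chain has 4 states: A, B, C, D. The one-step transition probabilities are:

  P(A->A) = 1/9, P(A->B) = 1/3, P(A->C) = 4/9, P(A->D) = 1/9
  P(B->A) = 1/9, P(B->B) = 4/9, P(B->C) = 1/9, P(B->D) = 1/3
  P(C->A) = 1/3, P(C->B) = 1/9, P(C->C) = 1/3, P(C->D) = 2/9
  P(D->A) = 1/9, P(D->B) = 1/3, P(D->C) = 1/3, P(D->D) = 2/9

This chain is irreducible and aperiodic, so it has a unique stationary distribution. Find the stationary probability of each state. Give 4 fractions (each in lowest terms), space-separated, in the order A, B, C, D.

The stationary distribution satisfies pi = pi * P, i.e.:
  pi_A = 1/9*pi_A + 1/9*pi_B + 1/3*pi_C + 1/9*pi_D
  pi_B = 1/3*pi_A + 4/9*pi_B + 1/9*pi_C + 1/3*pi_D
  pi_C = 4/9*pi_A + 1/9*pi_B + 1/3*pi_C + 1/3*pi_D
  pi_D = 1/9*pi_A + 1/3*pi_B + 2/9*pi_C + 2/9*pi_D
with normalization: pi_A + pi_B + pi_C + pi_D = 1.

Using the first 3 balance equations plus normalization, the linear system A*pi = b is:
  [-8/9, 1/9, 1/3, 1/9] . pi = 0
  [1/3, -5/9, 1/9, 1/3] . pi = 0
  [4/9, 1/9, -2/3, 1/3] . pi = 0
  [1, 1, 1, 1] . pi = 1

Solving yields:
  pi_A = 26/149
  pi_B = 181/596
  pi_C = 85/298
  pi_D = 141/596

Verification (pi * P):
  26/149*1/9 + 181/596*1/9 + 85/298*1/3 + 141/596*1/9 = 26/149 = pi_A  (ok)
  26/149*1/3 + 181/596*4/9 + 85/298*1/9 + 141/596*1/3 = 181/596 = pi_B  (ok)
  26/149*4/9 + 181/596*1/9 + 85/298*1/3 + 141/596*1/3 = 85/298 = pi_C  (ok)
  26/149*1/9 + 181/596*1/3 + 85/298*2/9 + 141/596*2/9 = 141/596 = pi_D  (ok)

Answer: 26/149 181/596 85/298 141/596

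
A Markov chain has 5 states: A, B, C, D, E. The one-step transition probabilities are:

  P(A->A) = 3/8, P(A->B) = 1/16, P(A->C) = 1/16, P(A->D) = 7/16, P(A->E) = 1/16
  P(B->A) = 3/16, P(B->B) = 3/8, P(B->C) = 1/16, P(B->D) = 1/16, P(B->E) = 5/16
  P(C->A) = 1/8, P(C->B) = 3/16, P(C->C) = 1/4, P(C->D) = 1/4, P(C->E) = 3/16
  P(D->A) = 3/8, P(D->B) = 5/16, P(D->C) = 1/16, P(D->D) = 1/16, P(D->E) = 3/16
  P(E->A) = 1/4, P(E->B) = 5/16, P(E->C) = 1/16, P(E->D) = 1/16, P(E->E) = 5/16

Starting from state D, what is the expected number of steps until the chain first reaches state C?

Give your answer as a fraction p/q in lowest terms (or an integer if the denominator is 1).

Let h_i = expected steps to first reach C from state i.
Boundary: h_C = 0.
First-step equations for the other states:
  h_A = 1 + 3/8*h_A + 1/16*h_B + 1/16*h_C + 7/16*h_D + 1/16*h_E
  h_B = 1 + 3/16*h_A + 3/8*h_B + 1/16*h_C + 1/16*h_D + 5/16*h_E
  h_D = 1 + 3/8*h_A + 5/16*h_B + 1/16*h_C + 1/16*h_D + 3/16*h_E
  h_E = 1 + 1/4*h_A + 5/16*h_B + 1/16*h_C + 1/16*h_D + 5/16*h_E

Substituting h_C = 0 and rearranging gives the linear system (I - Q) h = 1:
  [5/8, -1/16, -7/16, -1/16] . (h_A, h_B, h_D, h_E) = 1
  [-3/16, 5/8, -1/16, -5/16] . (h_A, h_B, h_D, h_E) = 1
  [-3/8, -5/16, 15/16, -3/16] . (h_A, h_B, h_D, h_E) = 1
  [-1/4, -5/16, -1/16, 11/16] . (h_A, h_B, h_D, h_E) = 1

Solving yields:
  h_A = 16
  h_B = 16
  h_D = 16
  h_E = 16

Starting state is D, so the expected hitting time is h_D = 16.

Answer: 16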